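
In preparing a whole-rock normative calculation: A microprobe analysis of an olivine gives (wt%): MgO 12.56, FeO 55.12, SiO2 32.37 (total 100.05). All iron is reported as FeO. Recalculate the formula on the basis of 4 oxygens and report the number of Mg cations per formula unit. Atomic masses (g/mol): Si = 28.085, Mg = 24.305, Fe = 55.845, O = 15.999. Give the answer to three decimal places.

0.578 Mg apfu

12.56 wt% MgO ÷ 40.304 g/mol = 0.31163 mol, giving 0.31163 Mg and 0.31163 O.
55.12 wt% FeO ÷ 71.844 g/mol = 0.76722 mol, giving 0.76722 Fe and 0.76722 O.
32.37 wt% SiO2 ÷ 60.083 g/mol = 0.53875 mol, giving 0.53875 Si and 1.07750 O.
Oxygen sums to 2.15635; scaling by 4/2.15635 = 1.85499 puts the formula on 4 O.
Mg: 0.31163 × 1.85499 = 0.578 atoms per formula unit.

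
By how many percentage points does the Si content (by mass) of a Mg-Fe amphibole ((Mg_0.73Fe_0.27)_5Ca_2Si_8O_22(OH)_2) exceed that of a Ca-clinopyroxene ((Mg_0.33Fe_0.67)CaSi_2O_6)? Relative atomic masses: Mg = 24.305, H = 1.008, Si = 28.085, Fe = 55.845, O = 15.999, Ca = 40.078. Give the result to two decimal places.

M((Mg_0.73Fe_0.27)_5Ca_2Si_8O_22(OH)_2) = 854.932 g/mol, so wt% Si = 224.680/854.932 × 100 = 26.28%.
M((Mg_0.33Fe_0.67)CaSi_2O_6) = 237.679 g/mol, so wt% Si = 56.170/237.679 × 100 = 23.63%.
26.28 − 23.63 = 2.65 pp.

2.65 percentage points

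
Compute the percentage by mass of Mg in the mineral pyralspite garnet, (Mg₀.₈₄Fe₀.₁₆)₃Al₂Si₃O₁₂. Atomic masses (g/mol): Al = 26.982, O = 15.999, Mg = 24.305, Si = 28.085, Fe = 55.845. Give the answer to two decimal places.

14.64 wt%

Formula mass = 2.52×24.305 + 0.48×55.845 + 2×26.982 + 3×28.085 + 12×15.999 = 418.261 g/mol, of which 61.249 g is Mg.
So Mg makes up 61.249/418.261 = 0.1464 of the mass, i.e. 14.64%.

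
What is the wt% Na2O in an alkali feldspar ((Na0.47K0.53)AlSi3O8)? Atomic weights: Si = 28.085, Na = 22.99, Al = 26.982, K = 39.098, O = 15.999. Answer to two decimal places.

5.38 wt%

Formula mass = 270.756 g/mol.
0.47 Na → 0.2350 mol Na2O per formula unit; M(Na2O) = 61.979, so Na2O mass = 14.565 g.
14.565/270.756 × 100 = 5.38 wt%.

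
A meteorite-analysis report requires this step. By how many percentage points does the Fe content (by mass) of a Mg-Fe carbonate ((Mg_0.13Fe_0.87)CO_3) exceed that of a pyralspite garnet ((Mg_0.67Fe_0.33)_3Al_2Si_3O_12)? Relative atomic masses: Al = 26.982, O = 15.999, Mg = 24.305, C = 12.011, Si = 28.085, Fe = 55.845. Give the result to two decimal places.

Fe in (Mg_0.13Fe_0.87)CO_3: molar mass 111.753 g/mol; 0.87×55.845 = 48.585 g → 43.48 wt%.
Fe in (Mg_0.67Fe_0.33)_3Al_2Si_3O_12: molar mass 434.347 g/mol; 0.99×55.845 = 55.287 g → 12.73 wt%.
Difference = 43.48 − 12.73 = 30.75 percentage points.

30.75 percentage points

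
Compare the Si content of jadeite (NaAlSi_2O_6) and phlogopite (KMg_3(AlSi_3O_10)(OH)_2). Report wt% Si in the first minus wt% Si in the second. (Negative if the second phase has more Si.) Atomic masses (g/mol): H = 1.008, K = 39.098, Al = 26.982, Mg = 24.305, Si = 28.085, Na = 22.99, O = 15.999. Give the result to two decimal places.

7.60 percentage points

First mineral: 56.170 g Si in 202.136 g formula = 27.79 wt% Si.
Second mineral: 84.255 g Si in 417.254 g formula = 20.19 wt% Si.
27.79% − 20.19% gives a difference of 7.60 percentage points.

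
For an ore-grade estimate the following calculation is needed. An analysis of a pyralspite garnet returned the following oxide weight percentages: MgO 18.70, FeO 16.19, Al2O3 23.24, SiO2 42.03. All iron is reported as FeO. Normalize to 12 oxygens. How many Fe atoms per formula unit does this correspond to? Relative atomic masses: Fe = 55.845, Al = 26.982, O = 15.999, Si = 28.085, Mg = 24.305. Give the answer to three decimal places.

MgO: 18.70/40.304 = 0.46397 mol → 0.46397 mol Mg, 0.46397 mol O.
FeO: 16.19/71.844 = 0.22535 mol → 0.22535 mol Fe, 0.22535 mol O.
Al2O3: 23.24/101.961 = 0.22793 mol → 0.45586 mol Al, 0.68379 mol O.
SiO2: 42.03/60.083 = 0.69953 mol → 0.69953 mol Si, 1.39906 mol O.
Total oxygen = 2.77217 mol. Normalization factor = 12/2.77217 = 4.32874.
Fe per 12 O = 0.22535 × 4.32874 = 0.975.

0.975 Fe apfu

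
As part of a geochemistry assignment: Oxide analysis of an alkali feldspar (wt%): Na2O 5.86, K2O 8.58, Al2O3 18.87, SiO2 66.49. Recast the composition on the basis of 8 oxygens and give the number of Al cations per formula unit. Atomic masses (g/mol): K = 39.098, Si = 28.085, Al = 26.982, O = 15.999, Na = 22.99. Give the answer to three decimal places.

1.002 Al apfu

Na2O: 5.86/61.979 = 0.09455 mol → 0.18910 mol Na, 0.09455 mol O.
K2O: 8.58/94.195 = 0.09109 mol → 0.18218 mol K, 0.09109 mol O.
Al2O3: 18.87/101.961 = 0.18507 mol → 0.37014 mol Al, 0.55521 mol O.
SiO2: 66.49/60.083 = 1.10664 mol → 1.10664 mol Si, 2.21328 mol O.
Total oxygen = 2.95413 mol. Normalization factor = 8/2.95413 = 2.70807.
Al per 8 O = 0.37014 × 2.70807 = 1.002.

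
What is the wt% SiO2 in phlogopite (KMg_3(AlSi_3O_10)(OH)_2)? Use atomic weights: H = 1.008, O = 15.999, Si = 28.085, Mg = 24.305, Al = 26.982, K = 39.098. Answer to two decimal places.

43.20 wt%

Molar mass of KMg_3(AlSi_3O_10)(OH)_2 = 1×39.098 + 3×24.305 + 1×26.982 + 3×28.085 + 12×15.999 + 2×1.008 = 417.254 g/mol.
Each formula unit contains 3 Si, equivalent to 3/1 = 3.0000 mol SiO2.
M(SiO2) = 1×28.085 + 2×15.999 = 60.083 g/mol.
Mass of SiO2 per formula unit = 3.0000 × 60.083 = 180.249 g.
SiO2 wt% = 180.249 / 417.254 × 100 = 43.20%.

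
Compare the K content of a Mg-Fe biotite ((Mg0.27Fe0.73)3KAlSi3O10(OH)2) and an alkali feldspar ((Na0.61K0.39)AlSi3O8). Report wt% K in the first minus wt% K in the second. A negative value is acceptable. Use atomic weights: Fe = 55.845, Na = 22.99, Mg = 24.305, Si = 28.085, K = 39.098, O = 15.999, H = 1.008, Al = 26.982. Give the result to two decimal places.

2.36 percentage points

First mineral: 39.098 g K in 486.327 g formula = 8.04 wt% K.
Second mineral: 15.248 g K in 268.501 g formula = 5.68 wt% K.
8.04% − 5.68% gives a difference of 2.36 percentage points.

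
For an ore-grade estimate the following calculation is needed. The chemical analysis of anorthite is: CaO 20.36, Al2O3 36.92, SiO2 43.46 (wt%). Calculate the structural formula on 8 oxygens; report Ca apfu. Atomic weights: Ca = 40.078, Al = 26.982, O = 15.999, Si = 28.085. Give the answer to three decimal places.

CaO: 20.36/56.077 = 0.36307 mol → 0.36307 mol Ca, 0.36307 mol O.
Al2O3: 36.92/101.961 = 0.36210 mol → 0.72420 mol Al, 1.08630 mol O.
SiO2: 43.46/60.083 = 0.72333 mol → 0.72333 mol Si, 1.44666 mol O.
Total oxygen = 2.89603 mol. Normalization factor = 8/2.89603 = 2.76240.
Ca per 8 O = 0.36307 × 2.76240 = 1.003.

1.003 Ca apfu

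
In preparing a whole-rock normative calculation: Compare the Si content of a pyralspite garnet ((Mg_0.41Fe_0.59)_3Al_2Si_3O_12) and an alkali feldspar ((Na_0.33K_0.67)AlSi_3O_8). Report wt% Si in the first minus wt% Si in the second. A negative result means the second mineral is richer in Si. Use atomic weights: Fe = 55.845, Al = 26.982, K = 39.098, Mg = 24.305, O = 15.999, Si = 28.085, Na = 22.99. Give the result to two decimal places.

-12.50 percentage points

M((Mg_0.41Fe_0.59)_3Al_2Si_3O_12) = 458.948 g/mol, so wt% Si = 84.255/458.948 × 100 = 18.36%.
M((Na_0.33K_0.67)AlSi_3O_8) = 273.011 g/mol, so wt% Si = 84.255/273.011 × 100 = 30.86%.
18.36 − 30.86 = -12.50 pp.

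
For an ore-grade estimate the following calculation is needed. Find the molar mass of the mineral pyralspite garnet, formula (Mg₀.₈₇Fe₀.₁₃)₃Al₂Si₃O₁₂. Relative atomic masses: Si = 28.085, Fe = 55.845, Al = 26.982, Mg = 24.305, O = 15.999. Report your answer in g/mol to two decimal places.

The formula mass is the sum 2.61·24.305 + 0.39·55.845 + 2·26.982 + 3·28.085 + 12·15.999.

415.42 g/mol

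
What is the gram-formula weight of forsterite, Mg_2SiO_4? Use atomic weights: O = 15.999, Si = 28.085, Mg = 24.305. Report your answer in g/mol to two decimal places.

140.69 g/mol

M = 2*24.305 + 1*28.085 + 4*15.999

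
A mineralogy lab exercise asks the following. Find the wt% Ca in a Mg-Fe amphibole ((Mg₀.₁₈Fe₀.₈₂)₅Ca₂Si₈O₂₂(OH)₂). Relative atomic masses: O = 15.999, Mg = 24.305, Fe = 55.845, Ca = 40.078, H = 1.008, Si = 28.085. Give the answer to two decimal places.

Molar mass of (Mg₀.₁₈Fe₀.₈₂)₅Ca₂Si₈O₂₂(OH)₂: 0.90×24.305 + 4.10×55.845 + 2×40.078 + 8×28.085 + 24×15.999 + 2×1.008 = 941.667 g/mol.
Mass of Ca per formula unit: 2 × 40.078 = 80.156 g.
Weight fraction Ca = 80.156 / 941.667 = 0.0851.

8.51 mass %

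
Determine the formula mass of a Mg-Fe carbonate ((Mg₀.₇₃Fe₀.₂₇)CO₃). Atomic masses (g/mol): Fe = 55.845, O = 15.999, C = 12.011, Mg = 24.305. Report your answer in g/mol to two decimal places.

92.83 g/mol

The formula mass is the sum 0.73×24.305 + 0.27×55.845 + 1×12.011 + 3×15.999.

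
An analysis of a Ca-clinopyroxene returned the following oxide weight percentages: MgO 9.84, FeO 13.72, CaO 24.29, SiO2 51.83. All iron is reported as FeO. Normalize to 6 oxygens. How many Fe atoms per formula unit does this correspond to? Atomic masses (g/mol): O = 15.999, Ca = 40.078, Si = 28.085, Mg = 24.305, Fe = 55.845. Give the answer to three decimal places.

MgO: 9.84/40.304 = 0.24414 mol → 0.24414 mol Mg, 0.24414 mol O.
FeO: 13.72/71.844 = 0.19097 mol → 0.19097 mol Fe, 0.19097 mol O.
CaO: 24.29/56.077 = 0.43315 mol → 0.43315 mol Ca, 0.43315 mol O.
SiO2: 51.83/60.083 = 0.86264 mol → 0.86264 mol Si, 1.72528 mol O.
Total oxygen = 2.59354 mol. Normalization factor = 6/2.59354 = 2.31344.
Fe per 6 O = 0.19097 × 2.31344 = 0.442.

0.442 Fe apfu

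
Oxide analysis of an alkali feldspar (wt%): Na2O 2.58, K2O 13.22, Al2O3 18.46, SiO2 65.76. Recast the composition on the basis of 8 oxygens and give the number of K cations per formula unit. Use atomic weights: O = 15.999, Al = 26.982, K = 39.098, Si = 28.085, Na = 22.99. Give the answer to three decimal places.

0.771 K apfu

Na2O: 2.58/61.979 = 0.04163 mol → 0.08326 mol Na, 0.04163 mol O.
K2O: 13.22/94.195 = 0.14035 mol → 0.28070 mol K, 0.14035 mol O.
Al2O3: 18.46/101.961 = 0.18105 mol → 0.36210 mol Al, 0.54315 mol O.
SiO2: 65.76/60.083 = 1.09449 mol → 1.09449 mol Si, 2.18898 mol O.
Total oxygen = 2.91411 mol. Normalization factor = 8/2.91411 = 2.74526.
K per 8 O = 0.28070 × 2.74526 = 0.771.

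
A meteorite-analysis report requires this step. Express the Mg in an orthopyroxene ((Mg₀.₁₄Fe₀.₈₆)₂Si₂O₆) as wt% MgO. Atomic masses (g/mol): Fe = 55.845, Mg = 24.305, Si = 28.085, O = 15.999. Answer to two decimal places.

4.43 wt%

Molar mass of (Mg₀.₁₄Fe₀.₈₆)₂Si₂O₆ = 0.28*24.305 + 1.72*55.845 + 2*28.085 + 6*15.999 = 255.023 g/mol.
Each formula unit contains 0.28 Mg, equivalent to 0.28/1 = 0.2800 mol MgO.
M(MgO) = 1×24.305 + 1×15.999 = 40.304 g/mol.
Mass of MgO per formula unit = 0.2800 × 40.304 = 11.285 g.
MgO wt% = 11.285 / 255.023 × 100 = 4.43%.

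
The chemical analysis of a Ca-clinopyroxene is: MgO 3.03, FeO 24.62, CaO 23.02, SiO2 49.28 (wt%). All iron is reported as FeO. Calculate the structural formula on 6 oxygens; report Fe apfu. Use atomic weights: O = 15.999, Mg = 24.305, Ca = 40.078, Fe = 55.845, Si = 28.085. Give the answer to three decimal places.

MgO (M=40.304): mol = 0.07518; Mg = 0.07518, O = 0.07518.
FeO (M=71.844): mol = 0.34269; Fe = 0.34269, O = 0.34269.
CaO (M=56.077): mol = 0.41051; Ca = 0.41051, O = 0.41051.
SiO2 (M=60.083): mol = 0.82020; Si = 0.82020, O = 1.64040.
ΣO = 2.46878; factor = 6/ΣO = 2.43035.
Fe apfu = 0.34269 × 2.43035 = 0.833.

0.833 Fe apfu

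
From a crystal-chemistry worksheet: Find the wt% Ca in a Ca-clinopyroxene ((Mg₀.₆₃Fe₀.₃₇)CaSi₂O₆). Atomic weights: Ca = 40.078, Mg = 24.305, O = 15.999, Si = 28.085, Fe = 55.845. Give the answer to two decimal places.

17.56 wt%

Formula mass = 0.63·24.305 + 0.37·55.845 + 1·40.078 + 2·28.085 + 6·15.999 = 228.217 g/mol, of which 40.078 g is Ca.
So Ca makes up 40.078/228.217 = 0.1756 of the mass, i.e. 17.56%.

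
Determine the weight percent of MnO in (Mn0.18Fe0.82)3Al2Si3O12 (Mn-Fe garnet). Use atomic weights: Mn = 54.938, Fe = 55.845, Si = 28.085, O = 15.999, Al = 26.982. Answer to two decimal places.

M((Mn0.18Fe0.82)3Al2Si3O12) = 497.252 g/mol; M(MnO) = 70.937 g/mol.
Moles MnO per formula unit = 0.54 Mn ÷ 1 = 0.5400.
MnO fraction = (0.5400 × 70.937) / 497.252 = 38.306/497.252 = 0.0770.

7.70 wt%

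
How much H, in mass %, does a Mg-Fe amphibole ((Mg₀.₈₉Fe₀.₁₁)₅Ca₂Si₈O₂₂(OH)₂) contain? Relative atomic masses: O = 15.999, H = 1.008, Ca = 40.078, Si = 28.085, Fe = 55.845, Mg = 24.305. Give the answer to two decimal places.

Formula mass = 4.45·24.305 + 0.55·55.845 + 2·40.078 + 8·28.085 + 24·15.999 + 2·1.008 = 829.700 g/mol, of which 2.016 g is H.
So H makes up 2.016/829.700 = 0.0024 of the mass, i.e. 0.24%.

0.24 mass %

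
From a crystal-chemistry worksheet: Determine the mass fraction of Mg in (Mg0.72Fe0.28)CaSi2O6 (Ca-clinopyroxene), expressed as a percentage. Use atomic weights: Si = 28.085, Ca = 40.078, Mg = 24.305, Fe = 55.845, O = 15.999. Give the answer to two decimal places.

7.76 weight percent

Molar mass of (Mg0.72Fe0.28)CaSi2O6: 0.72×24.305 + 0.28×55.845 + 1×40.078 + 2×28.085 + 6×15.999 = 225.378 g/mol.
Mass of Mg per formula unit: 0.72 × 24.305 = 17.500 g.
Weight fraction Mg = 17.500 / 225.378 = 0.0776.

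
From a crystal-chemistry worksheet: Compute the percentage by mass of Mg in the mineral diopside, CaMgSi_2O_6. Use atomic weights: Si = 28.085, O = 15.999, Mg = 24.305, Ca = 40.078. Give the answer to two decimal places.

Molar mass of CaMgSi_2O_6: 1·40.078 + 1·24.305 + 2·28.085 + 6·15.999 = 216.547 g/mol.
Mass of Mg per formula unit: 1 × 24.305 = 24.305 g.
Weight fraction Mg = 24.305 / 216.547 = 0.1122.

11.22 mass %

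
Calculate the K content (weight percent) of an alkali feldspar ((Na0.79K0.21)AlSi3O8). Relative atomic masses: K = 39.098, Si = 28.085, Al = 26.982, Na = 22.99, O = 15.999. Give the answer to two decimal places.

Formula mass = 0.79×22.99 + 0.21×39.098 + 1×26.982 + 3×28.085 + 8×15.999 = 265.602 g/mol, of which 8.211 g is K.
So K makes up 8.211/265.602 = 0.0309 of the mass, i.e. 3.09%.

3.09 weight percent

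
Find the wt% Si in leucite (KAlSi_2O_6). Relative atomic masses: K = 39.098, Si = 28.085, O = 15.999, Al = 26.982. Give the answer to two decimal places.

25.74 mass %

M(KAlSi_2O_6) = 218.244 g/mol.
Si contributes 2 × 28.085 = 56.170 g per mole.
56.170/218.244 = 0.2574 → 25.74%.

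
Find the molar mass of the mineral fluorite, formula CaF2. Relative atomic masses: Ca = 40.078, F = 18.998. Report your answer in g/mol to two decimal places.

Ca: 1 × 40.078 = 40.0780
F: 2 × 18.998 = 37.9960
Summing the contributions gives the formula mass.

78.07 g/mol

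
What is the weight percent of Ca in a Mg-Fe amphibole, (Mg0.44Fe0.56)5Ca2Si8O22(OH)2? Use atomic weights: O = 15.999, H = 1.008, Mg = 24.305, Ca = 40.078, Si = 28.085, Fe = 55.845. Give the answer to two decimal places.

8.90 mass %

M((Mg0.44Fe0.56)5Ca2Si8O22(OH)2) = 900.665 g/mol.
Ca contributes 2 × 40.078 = 80.156 g per mole.
80.156/900.665 = 0.0890 → 8.90%.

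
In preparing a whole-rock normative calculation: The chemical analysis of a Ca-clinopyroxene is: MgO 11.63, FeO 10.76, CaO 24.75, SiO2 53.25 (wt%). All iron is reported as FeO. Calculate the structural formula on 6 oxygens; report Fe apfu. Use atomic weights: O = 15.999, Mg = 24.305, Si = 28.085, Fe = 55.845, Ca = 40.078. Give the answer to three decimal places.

0.339 Fe apfu

11.63 wt% MgO ÷ 40.304 g/mol = 0.28856 mol, giving 0.28856 Mg and 0.28856 O.
10.76 wt% FeO ÷ 71.844 g/mol = 0.14977 mol, giving 0.14977 Fe and 0.14977 O.
24.75 wt% CaO ÷ 56.077 g/mol = 0.44136 mol, giving 0.44136 Ca and 0.44136 O.
53.25 wt% SiO2 ÷ 60.083 g/mol = 0.88627 mol, giving 0.88627 Si and 1.77254 O.
Oxygen sums to 2.65223; scaling by 6/2.65223 = 2.26225 puts the formula on 6 O.
Fe: 0.14977 × 2.26225 = 0.339 atoms per formula unit.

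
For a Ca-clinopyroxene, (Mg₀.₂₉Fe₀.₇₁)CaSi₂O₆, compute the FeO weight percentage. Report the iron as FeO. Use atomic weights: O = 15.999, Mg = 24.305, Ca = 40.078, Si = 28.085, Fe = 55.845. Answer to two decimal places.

21.35 wt%

Molar mass of (Mg₀.₂₉Fe₀.₇₁)CaSi₂O₆ = 0.29*24.305 + 0.71*55.845 + 1*40.078 + 2*28.085 + 6*15.999 = 238.940 g/mol.
Each formula unit contains 0.71 Fe, equivalent to 0.71/1 = 0.7100 mol FeO.
M(FeO) = 1×55.845 + 1×15.999 = 71.844 g/mol.
Mass of FeO per formula unit = 0.7100 × 71.844 = 51.009 g.
FeO wt% = 51.009 / 238.940 × 100 = 21.35%.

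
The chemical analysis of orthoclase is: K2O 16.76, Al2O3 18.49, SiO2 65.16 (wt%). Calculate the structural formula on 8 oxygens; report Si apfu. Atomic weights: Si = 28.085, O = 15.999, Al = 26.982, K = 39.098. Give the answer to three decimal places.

3.001 Si apfu

K2O (M=94.195): mol = 0.17793; K = 0.35586, O = 0.17793.
Al2O3 (M=101.961): mol = 0.18134; Al = 0.36268, O = 0.54402.
SiO2 (M=60.083): mol = 1.08450; Si = 1.08450, O = 2.16900.
ΣO = 2.89095; factor = 8/ΣO = 2.76726.
Si apfu = 1.08450 × 2.76726 = 3.001.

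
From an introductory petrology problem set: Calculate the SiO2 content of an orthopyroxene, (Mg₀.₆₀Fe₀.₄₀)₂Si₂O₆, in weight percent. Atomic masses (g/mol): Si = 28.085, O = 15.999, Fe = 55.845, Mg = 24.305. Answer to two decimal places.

Formula mass = 226.006 g/mol.
2 Si → 2.0000 mol SiO2 per formula unit; M(SiO2) = 60.083, so SiO2 mass = 120.166 g.
120.166/226.006 × 100 = 53.17 wt%.

53.17 wt%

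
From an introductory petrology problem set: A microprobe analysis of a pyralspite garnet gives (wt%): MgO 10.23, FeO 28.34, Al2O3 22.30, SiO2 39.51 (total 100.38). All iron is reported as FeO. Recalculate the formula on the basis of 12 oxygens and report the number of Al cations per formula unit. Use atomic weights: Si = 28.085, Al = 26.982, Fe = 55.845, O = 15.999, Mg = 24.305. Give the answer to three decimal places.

2.004 Al apfu

MgO (M=40.304): mol = 0.25382; Mg = 0.25382, O = 0.25382.
FeO (M=71.844): mol = 0.39447; Fe = 0.39447, O = 0.39447.
Al2O3 (M=101.961): mol = 0.21871; Al = 0.43742, O = 0.65613.
SiO2 (M=60.083): mol = 0.65759; Si = 0.65759, O = 1.31518.
ΣO = 2.61960; factor = 12/ΣO = 4.58085.
Al apfu = 0.43742 × 4.58085 = 2.004.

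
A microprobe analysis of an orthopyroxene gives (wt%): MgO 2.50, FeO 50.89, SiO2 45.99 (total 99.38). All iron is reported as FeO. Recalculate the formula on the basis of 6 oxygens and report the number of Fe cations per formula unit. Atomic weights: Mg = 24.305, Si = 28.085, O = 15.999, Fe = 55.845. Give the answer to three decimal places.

1.847 Fe apfu

2.50 wt% MgO ÷ 40.304 g/mol = 0.06203 mol, giving 0.06203 Mg and 0.06203 O.
50.89 wt% FeO ÷ 71.844 g/mol = 0.70834 mol, giving 0.70834 Fe and 0.70834 O.
45.99 wt% SiO2 ÷ 60.083 g/mol = 0.76544 mol, giving 0.76544 Si and 1.53088 O.
Oxygen sums to 2.30125; scaling by 6/2.30125 = 2.60728 puts the formula on 6 O.
Fe: 0.70834 × 2.60728 = 1.847 atoms per formula unit.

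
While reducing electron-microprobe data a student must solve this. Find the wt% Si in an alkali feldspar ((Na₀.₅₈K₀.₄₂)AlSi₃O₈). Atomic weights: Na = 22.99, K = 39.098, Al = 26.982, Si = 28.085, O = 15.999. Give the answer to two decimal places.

31.32 weight percent

Molar mass of (Na₀.₅₈K₀.₄₂)AlSi₃O₈: 0.58*22.99 + 0.42*39.098 + 1*26.982 + 3*28.085 + 8*15.999 = 268.984 g/mol.
Mass of Si per formula unit: 3 × 28.085 = 84.255 g.
Weight fraction Si = 84.255 / 268.984 = 0.3132.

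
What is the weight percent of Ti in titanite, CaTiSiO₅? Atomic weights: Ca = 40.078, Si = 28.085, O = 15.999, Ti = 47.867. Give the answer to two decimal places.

M(CaTiSiO₅) = 196.025 g/mol.
Ti contributes 1 × 47.867 = 47.867 g per mole.
47.867/196.025 = 0.2442 → 24.42%.

24.42 weight percent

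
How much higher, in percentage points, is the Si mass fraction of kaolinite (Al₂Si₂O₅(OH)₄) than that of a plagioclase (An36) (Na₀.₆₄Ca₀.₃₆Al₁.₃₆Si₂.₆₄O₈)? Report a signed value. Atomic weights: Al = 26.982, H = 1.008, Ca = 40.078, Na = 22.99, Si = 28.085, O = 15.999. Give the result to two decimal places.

M(Al₂Si₂O₅(OH)₄) = 258.157 g/mol, so wt% Si = 56.170/258.157 × 100 = 21.76%.
M(Na₀.₆₄Ca₀.₃₆Al₁.₃₆Si₂.₆₄O₈) = 267.974 g/mol, so wt% Si = 74.144/267.974 × 100 = 27.67%.
21.76 − 27.67 = -5.91 pp.

-5.91 percentage points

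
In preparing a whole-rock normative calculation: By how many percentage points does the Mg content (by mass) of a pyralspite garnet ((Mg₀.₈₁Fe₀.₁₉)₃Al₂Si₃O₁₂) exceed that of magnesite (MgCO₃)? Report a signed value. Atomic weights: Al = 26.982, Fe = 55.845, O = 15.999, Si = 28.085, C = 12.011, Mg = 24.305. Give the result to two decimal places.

M((Mg₀.₈₁Fe₀.₁₉)₃Al₂Si₃O₁₂) = 421.100 g/mol, so wt% Mg = 59.061/421.100 × 100 = 14.03%.
M(MgCO₃) = 84.313 g/mol, so wt% Mg = 24.305/84.313 × 100 = 28.83%.
14.03 − 28.83 = -14.80 pp.

-14.80 percentage points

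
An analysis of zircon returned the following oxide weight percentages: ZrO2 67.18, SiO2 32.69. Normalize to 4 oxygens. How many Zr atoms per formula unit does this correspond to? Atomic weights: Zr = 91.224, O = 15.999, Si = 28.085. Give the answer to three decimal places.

ZrO2: 67.18/123.222 = 0.54519 mol → 0.54519 mol Zr, 1.09038 mol O.
SiO2: 32.69/60.083 = 0.54408 mol → 0.54408 mol Si, 1.08816 mol O.
Total oxygen = 2.17854 mol. Normalization factor = 4/2.17854 = 1.83609.
Zr per 4 O = 0.54519 × 1.83609 = 1.001.

1.001 Zr apfu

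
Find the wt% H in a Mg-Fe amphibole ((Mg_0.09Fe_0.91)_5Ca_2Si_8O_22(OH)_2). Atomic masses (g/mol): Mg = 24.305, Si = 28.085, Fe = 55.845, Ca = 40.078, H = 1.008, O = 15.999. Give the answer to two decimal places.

0.21 wt%

Formula mass = 0.45×24.305 + 4.55×55.845 + 2×40.078 + 8×28.085 + 24×15.999 + 2×1.008 = 955.860 g/mol, of which 2.016 g is H.
So H makes up 2.016/955.860 = 0.0021 of the mass, i.e. 0.21%.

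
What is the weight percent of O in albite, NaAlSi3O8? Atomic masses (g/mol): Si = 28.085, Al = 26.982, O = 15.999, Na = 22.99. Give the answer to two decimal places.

48.81 mass %

Molar mass of NaAlSi3O8: 1*22.99 + 1*26.982 + 3*28.085 + 8*15.999 = 262.219 g/mol.
Mass of O per formula unit: 8 × 15.999 = 127.992 g.
Weight fraction O = 127.992 / 262.219 = 0.4881.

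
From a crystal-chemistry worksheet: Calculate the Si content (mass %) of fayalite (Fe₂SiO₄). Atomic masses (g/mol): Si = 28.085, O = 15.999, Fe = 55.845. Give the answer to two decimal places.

13.78 mass %

Molar mass of Fe₂SiO₄: 2*55.845 + 1*28.085 + 4*15.999 = 203.771 g/mol.
Mass of Si per formula unit: 1 × 28.085 = 28.085 g.
Weight fraction Si = 28.085 / 203.771 = 0.1378.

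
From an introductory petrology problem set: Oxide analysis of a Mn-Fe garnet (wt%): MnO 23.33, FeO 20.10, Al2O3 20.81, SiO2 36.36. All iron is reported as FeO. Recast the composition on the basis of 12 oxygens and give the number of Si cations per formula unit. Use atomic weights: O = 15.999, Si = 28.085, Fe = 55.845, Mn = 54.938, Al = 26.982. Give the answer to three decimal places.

MnO (M=70.937): mol = 0.32888; Mn = 0.32888, O = 0.32888.
FeO (M=71.844): mol = 0.27977; Fe = 0.27977, O = 0.27977.
Al2O3 (M=101.961): mol = 0.20410; Al = 0.40820, O = 0.61230.
SiO2 (M=60.083): mol = 0.60516; Si = 0.60516, O = 1.21032.
ΣO = 2.43127; factor = 12/ΣO = 4.93569.
Si apfu = 0.60516 × 4.93569 = 2.987.

2.987 Si apfu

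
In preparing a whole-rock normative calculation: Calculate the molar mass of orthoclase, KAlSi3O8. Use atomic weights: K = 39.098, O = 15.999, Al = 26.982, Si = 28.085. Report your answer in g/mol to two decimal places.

278.33 g/mol

M = 1*39.098 + 1*26.982 + 3*28.085 + 8*15.999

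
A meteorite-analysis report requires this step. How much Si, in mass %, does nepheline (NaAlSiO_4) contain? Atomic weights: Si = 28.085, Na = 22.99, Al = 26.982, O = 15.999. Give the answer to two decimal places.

Formula mass = 1×22.99 + 1×26.982 + 1×28.085 + 4×15.999 = 142.053 g/mol, of which 28.085 g is Si.
So Si makes up 28.085/142.053 = 0.1977 of the mass, i.e. 19.77%.

19.77 mass %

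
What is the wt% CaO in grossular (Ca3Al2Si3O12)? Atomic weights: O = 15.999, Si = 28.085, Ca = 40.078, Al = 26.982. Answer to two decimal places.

Formula mass = 450.441 g/mol.
3 Ca → 3.0000 mol CaO per formula unit; M(CaO) = 56.077, so CaO mass = 168.231 g.
168.231/450.441 × 100 = 37.35 wt%.

37.35 wt%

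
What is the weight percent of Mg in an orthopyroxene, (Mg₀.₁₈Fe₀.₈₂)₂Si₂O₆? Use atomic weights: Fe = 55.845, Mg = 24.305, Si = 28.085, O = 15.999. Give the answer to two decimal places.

3.47 weight percent

M((Mg₀.₁₈Fe₀.₈₂)₂Si₂O₆) = 252.500 g/mol.
Mg contributes 0.36 × 24.305 = 8.750 g per mole.
8.750/252.500 = 0.0347 → 3.47%.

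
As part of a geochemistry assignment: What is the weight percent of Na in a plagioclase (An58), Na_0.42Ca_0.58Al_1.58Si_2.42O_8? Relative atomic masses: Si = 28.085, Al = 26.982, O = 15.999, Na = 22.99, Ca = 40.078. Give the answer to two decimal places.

3.56 wt%

Molar mass of Na_0.42Ca_0.58Al_1.58Si_2.42O_8: 0.42*22.99 + 0.58*40.078 + 1.58*26.982 + 2.42*28.085 + 8*15.999 = 271.490 g/mol.
Mass of Na per formula unit: 0.42 × 22.99 = 9.656 g.
Weight fraction Na = 9.656 / 271.490 = 0.0356.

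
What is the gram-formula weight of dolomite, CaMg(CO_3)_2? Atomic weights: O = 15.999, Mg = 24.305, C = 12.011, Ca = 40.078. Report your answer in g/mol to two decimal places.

M = 1*40.078 + 1*24.305 + 2*12.011 + 6*15.999

184.40 g/mol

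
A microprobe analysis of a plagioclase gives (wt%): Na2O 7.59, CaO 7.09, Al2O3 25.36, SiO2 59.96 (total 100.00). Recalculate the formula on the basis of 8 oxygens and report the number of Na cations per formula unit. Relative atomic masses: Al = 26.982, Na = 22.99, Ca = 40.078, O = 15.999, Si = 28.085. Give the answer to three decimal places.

7.59 wt% Na2O ÷ 61.979 g/mol = 0.12246 mol, giving 0.24492 Na and 0.12246 O.
7.09 wt% CaO ÷ 56.077 g/mol = 0.12643 mol, giving 0.12643 Ca and 0.12643 O.
25.36 wt% Al2O3 ÷ 101.961 g/mol = 0.24872 mol, giving 0.49744 Al and 0.74616 O.
59.96 wt% SiO2 ÷ 60.083 g/mol = 0.99795 mol, giving 0.99795 Si and 1.99590 O.
Oxygen sums to 2.99095; scaling by 8/2.99095 = 2.67474 puts the formula on 8 O.
Na: 0.24492 × 2.67474 = 0.655 atoms per formula unit.

0.655 Na apfu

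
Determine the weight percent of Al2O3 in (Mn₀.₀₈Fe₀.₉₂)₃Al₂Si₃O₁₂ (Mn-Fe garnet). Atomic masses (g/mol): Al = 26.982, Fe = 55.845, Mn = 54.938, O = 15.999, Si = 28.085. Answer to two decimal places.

20.49 wt%

Formula mass = 497.524 g/mol.
2 Al → 1.0000 mol Al2O3 per formula unit; M(Al2O3) = 101.961, so Al2O3 mass = 101.961 g.
101.961/497.524 × 100 = 20.49 wt%.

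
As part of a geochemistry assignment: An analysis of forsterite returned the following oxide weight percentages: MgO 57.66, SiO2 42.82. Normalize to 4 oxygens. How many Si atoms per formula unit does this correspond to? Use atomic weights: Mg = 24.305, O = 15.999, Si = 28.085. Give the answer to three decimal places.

0.998 Si apfu

57.66 wt% MgO ÷ 40.304 g/mol = 1.43063 mol, giving 1.43063 Mg and 1.43063 O.
42.82 wt% SiO2 ÷ 60.083 g/mol = 0.71268 mol, giving 0.71268 Si and 1.42536 O.
Oxygen sums to 2.85599; scaling by 4/2.85599 = 1.40057 puts the formula on 4 O.
Si: 0.71268 × 1.40057 = 0.998 atoms per formula unit.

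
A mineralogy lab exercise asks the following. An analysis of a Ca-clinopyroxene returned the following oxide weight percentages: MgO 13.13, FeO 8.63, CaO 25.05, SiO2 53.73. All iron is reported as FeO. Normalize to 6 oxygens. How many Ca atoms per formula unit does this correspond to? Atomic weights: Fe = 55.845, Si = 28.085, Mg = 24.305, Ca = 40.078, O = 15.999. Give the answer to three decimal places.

MgO (M=40.304): mol = 0.32577; Mg = 0.32577, O = 0.32577.
FeO (M=71.844): mol = 0.12012; Fe = 0.12012, O = 0.12012.
CaO (M=56.077): mol = 0.44671; Ca = 0.44671, O = 0.44671.
SiO2 (M=60.083): mol = 0.89426; Si = 0.89426, O = 1.78852.
ΣO = 2.68112; factor = 6/ΣO = 2.23787.
Ca apfu = 0.44671 × 2.23787 = 1.000.

1.000 Ca apfu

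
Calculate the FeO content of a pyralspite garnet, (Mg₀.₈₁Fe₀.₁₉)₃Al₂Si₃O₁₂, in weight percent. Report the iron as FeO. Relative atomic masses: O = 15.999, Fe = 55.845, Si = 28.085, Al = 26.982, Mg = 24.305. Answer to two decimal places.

9.72 wt%

Formula mass = 421.100 g/mol.
0.57 Fe → 0.5700 mol FeO per formula unit; M(FeO) = 71.844, so FeO mass = 40.951 g.
40.951/421.100 × 100 = 9.72 wt%.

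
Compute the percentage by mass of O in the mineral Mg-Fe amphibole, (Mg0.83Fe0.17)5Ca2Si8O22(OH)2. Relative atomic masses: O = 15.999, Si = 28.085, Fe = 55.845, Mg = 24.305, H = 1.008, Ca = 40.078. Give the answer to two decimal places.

M((Mg0.83Fe0.17)5Ca2Si8O22(OH)2) = 839.162 g/mol.
O contributes 24 × 15.999 = 383.976 g per mole.
383.976/839.162 = 0.4576 → 45.76%.

45.76 weight percent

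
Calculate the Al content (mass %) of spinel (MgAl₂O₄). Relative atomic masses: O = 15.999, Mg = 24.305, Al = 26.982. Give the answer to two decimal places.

37.93 mass %

M(MgAl₂O₄) = 142.265 g/mol.
Al contributes 2 × 26.982 = 53.964 g per mole.
53.964/142.265 = 0.3793 → 37.93%.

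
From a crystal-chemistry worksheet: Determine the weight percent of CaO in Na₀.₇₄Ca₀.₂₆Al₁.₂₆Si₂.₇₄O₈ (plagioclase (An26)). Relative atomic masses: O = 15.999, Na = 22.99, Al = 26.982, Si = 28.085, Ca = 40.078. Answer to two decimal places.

5.47 wt%

M(Na₀.₇₄Ca₀.₂₆Al₁.₂₆Si₂.₇₄O₈) = 266.375 g/mol; M(CaO) = 56.077 g/mol.
Moles CaO per formula unit = 0.26 Ca ÷ 1 = 0.2600.
CaO fraction = (0.2600 × 56.077) / 266.375 = 14.580/266.375 = 0.0547.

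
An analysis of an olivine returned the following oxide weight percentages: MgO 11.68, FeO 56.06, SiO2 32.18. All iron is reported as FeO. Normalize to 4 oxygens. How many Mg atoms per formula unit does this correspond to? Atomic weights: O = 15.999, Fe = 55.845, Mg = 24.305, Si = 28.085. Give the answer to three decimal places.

11.68 wt% MgO ÷ 40.304 g/mol = 0.28980 mol, giving 0.28980 Mg and 0.28980 O.
56.06 wt% FeO ÷ 71.844 g/mol = 0.78030 mol, giving 0.78030 Fe and 0.78030 O.
32.18 wt% SiO2 ÷ 60.083 g/mol = 0.53559 mol, giving 0.53559 Si and 1.07118 O.
Oxygen sums to 2.14128; scaling by 4/2.14128 = 1.86804 puts the formula on 4 O.
Mg: 0.28980 × 1.86804 = 0.541 atoms per formula unit.

0.541 Mg apfu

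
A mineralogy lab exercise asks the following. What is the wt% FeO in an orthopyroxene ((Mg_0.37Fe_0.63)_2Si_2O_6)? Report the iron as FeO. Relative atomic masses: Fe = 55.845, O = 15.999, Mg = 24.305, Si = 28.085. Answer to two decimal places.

Molar mass of (Mg_0.37Fe_0.63)_2Si_2O_6 = 0.74*24.305 + 1.26*55.845 + 2*28.085 + 6*15.999 = 240.514 g/mol.
Each formula unit contains 1.26 Fe, equivalent to 1.26/1 = 1.2600 mol FeO.
M(FeO) = 1×55.845 + 1×15.999 = 71.844 g/mol.
Mass of FeO per formula unit = 1.2600 × 71.844 = 90.523 g.
FeO wt% = 90.523 / 240.514 × 100 = 37.64%.

37.64 wt%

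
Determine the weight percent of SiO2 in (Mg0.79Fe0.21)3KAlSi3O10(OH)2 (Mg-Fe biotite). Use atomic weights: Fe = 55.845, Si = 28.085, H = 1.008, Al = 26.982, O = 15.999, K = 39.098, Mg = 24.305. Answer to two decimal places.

41.24 wt%

Formula mass = 437.124 g/mol.
3 Si → 3.0000 mol SiO2 per formula unit; M(SiO2) = 60.083, so SiO2 mass = 180.249 g.
180.249/437.124 × 100 = 41.24 wt%.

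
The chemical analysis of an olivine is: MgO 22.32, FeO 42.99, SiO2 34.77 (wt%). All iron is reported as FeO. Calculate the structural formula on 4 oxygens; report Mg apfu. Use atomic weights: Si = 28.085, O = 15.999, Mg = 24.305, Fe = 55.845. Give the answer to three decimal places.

0.959 Mg apfu

MgO: 22.32/40.304 = 0.55379 mol → 0.55379 mol Mg, 0.55379 mol O.
FeO: 42.99/71.844 = 0.59838 mol → 0.59838 mol Fe, 0.59838 mol O.
SiO2: 34.77/60.083 = 0.57870 mol → 0.57870 mol Si, 1.15740 mol O.
Total oxygen = 2.30957 mol. Normalization factor = 4/2.30957 = 1.73192.
Mg per 4 O = 0.55379 × 1.73192 = 0.959.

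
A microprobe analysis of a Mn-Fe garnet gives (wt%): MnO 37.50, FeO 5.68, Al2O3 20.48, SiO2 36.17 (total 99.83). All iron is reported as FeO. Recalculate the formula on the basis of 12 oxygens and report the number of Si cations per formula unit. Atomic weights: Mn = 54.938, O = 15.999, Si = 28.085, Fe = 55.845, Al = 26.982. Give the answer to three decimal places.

2.992 Si apfu

37.50 wt% MnO ÷ 70.937 g/mol = 0.52864 mol, giving 0.52864 Mn and 0.52864 O.
5.68 wt% FeO ÷ 71.844 g/mol = 0.07906 mol, giving 0.07906 Fe and 0.07906 O.
20.48 wt% Al2O3 ÷ 101.961 g/mol = 0.20086 mol, giving 0.40172 Al and 0.60258 O.
36.17 wt% SiO2 ÷ 60.083 g/mol = 0.60200 mol, giving 0.60200 Si and 1.20400 O.
Oxygen sums to 2.41428; scaling by 12/2.41428 = 4.97043 puts the formula on 12 O.
Si: 0.60200 × 4.97043 = 2.992 atoms per formula unit.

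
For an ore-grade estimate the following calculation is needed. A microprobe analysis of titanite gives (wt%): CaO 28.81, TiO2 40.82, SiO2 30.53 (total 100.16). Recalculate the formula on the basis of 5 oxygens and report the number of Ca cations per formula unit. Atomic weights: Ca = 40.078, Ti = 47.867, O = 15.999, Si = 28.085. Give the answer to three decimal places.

1.006 Ca apfu

CaO: 28.81/56.077 = 0.51376 mol → 0.51376 mol Ca, 0.51376 mol O.
TiO2: 40.82/79.865 = 0.51111 mol → 0.51111 mol Ti, 1.02222 mol O.
SiO2: 30.53/60.083 = 0.50813 mol → 0.50813 mol Si, 1.01626 mol O.
Total oxygen = 2.55224 mol. Normalization factor = 5/2.55224 = 1.95906.
Ca per 5 O = 0.51376 × 1.95906 = 1.006.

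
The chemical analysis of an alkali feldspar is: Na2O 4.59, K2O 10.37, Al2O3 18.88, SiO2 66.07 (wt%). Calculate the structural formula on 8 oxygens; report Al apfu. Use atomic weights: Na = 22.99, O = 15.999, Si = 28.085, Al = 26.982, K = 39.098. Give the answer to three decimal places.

1.008 Al apfu

Na2O: 4.59/61.979 = 0.07406 mol → 0.14812 mol Na, 0.07406 mol O.
K2O: 10.37/94.195 = 0.11009 mol → 0.22018 mol K, 0.11009 mol O.
Al2O3: 18.88/101.961 = 0.18517 mol → 0.37034 mol Al, 0.55551 mol O.
SiO2: 66.07/60.083 = 1.09965 mol → 1.09965 mol Si, 2.19930 mol O.
Total oxygen = 2.93896 mol. Normalization factor = 8/2.93896 = 2.72205.
Al per 8 O = 0.37034 × 2.72205 = 1.008.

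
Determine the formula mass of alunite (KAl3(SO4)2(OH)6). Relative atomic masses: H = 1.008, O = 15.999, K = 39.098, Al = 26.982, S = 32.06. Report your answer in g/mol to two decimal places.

The formula mass is the sum 1(39.098) + 3(26.982) + 2(32.06) + 14(15.999) + 6(1.008).

414.20 g/mol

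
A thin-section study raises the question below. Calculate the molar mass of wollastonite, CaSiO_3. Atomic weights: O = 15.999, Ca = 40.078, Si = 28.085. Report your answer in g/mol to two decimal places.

The formula mass is the sum 1×40.078 + 1×28.085 + 3×15.999.

116.16 g/mol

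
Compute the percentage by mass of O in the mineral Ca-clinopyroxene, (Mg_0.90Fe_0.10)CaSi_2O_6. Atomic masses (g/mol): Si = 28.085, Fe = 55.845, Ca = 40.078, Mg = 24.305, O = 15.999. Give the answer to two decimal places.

43.69 mass %

Molar mass of (Mg_0.90Fe_0.10)CaSi_2O_6: 0.90*24.305 + 0.10*55.845 + 1*40.078 + 2*28.085 + 6*15.999 = 219.701 g/mol.
Mass of O per formula unit: 6 × 15.999 = 95.994 g.
Weight fraction O = 95.994 / 219.701 = 0.4369.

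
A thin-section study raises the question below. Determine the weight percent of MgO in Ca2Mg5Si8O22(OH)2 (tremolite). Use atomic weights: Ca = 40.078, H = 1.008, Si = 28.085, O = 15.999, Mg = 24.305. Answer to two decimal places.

24.81 wt%

Formula mass = 812.353 g/mol.
5 Mg → 5.0000 mol MgO per formula unit; M(MgO) = 40.304, so MgO mass = 201.520 g.
201.520/812.353 × 100 = 24.81 wt%.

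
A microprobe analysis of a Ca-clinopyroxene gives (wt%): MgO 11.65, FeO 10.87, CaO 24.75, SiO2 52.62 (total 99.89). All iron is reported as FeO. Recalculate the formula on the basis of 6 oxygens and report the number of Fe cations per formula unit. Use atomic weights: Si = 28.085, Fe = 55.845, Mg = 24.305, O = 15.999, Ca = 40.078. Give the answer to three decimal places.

MgO: 11.65/40.304 = 0.28905 mol → 0.28905 mol Mg, 0.28905 mol O.
FeO: 10.87/71.844 = 0.15130 mol → 0.15130 mol Fe, 0.15130 mol O.
CaO: 24.75/56.077 = 0.44136 mol → 0.44136 mol Ca, 0.44136 mol O.
SiO2: 52.62/60.083 = 0.87579 mol → 0.87579 mol Si, 1.75158 mol O.
Total oxygen = 2.63329 mol. Normalization factor = 6/2.63329 = 2.27852.
Fe per 6 O = 0.15130 × 2.27852 = 0.345.

0.345 Fe apfu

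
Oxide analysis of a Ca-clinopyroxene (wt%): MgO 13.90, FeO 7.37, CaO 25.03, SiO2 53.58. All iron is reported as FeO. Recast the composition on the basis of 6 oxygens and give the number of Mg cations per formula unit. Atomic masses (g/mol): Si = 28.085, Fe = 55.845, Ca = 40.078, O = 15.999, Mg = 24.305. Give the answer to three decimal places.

13.90 wt% MgO ÷ 40.304 g/mol = 0.34488 mol, giving 0.34488 Mg and 0.34488 O.
7.37 wt% FeO ÷ 71.844 g/mol = 0.10258 mol, giving 0.10258 Fe and 0.10258 O.
25.03 wt% CaO ÷ 56.077 g/mol = 0.44635 mol, giving 0.44635 Ca and 0.44635 O.
53.58 wt% SiO2 ÷ 60.083 g/mol = 0.89177 mol, giving 0.89177 Si and 1.78354 O.
Oxygen sums to 2.67735; scaling by 6/2.67735 = 2.24102 puts the formula on 6 O.
Mg: 0.34488 × 2.24102 = 0.773 atoms per formula unit.

0.773 Mg apfu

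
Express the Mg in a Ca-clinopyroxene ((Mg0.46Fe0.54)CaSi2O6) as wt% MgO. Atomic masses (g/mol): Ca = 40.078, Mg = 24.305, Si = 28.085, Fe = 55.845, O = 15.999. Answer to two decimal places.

7.94 wt%

M((Mg0.46Fe0.54)CaSi2O6) = 233.579 g/mol; M(MgO) = 40.304 g/mol.
Moles MgO per formula unit = 0.46 Mg ÷ 1 = 0.4600.
MgO fraction = (0.4600 × 40.304) / 233.579 = 18.540/233.579 = 0.0794.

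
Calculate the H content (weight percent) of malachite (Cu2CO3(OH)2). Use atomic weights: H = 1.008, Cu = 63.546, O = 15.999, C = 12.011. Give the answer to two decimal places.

0.91 weight percent

M(Cu2CO3(OH)2) = 221.114 g/mol.
H contributes 2 × 1.008 = 2.016 g per mole.
2.016/221.114 = 0.0091 → 0.91%.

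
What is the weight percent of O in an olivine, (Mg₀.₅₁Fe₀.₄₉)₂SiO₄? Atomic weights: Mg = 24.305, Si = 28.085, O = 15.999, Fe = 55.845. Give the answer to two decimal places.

37.29 weight percent

Formula mass = 1.02*24.305 + 0.98*55.845 + 1*28.085 + 4*15.999 = 171.600 g/mol, of which 63.996 g is O.
So O makes up 63.996/171.600 = 0.3729 of the mass, i.e. 37.29%.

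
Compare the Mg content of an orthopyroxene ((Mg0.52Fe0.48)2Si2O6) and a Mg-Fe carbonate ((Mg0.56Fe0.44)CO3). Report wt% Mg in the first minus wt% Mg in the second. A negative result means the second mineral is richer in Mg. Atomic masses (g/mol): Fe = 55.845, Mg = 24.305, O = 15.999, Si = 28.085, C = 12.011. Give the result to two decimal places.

Mg in (Mg0.52Fe0.48)2Si2O6: molar mass 231.052 g/mol; 1.04×24.305 = 25.277 g → 10.94 wt%.
Mg in (Mg0.56Fe0.44)CO3: molar mass 98.191 g/mol; 0.56×24.305 = 13.611 g → 13.86 wt%.
Difference = 10.94 − 13.86 = -2.92 percentage points.

-2.92 percentage points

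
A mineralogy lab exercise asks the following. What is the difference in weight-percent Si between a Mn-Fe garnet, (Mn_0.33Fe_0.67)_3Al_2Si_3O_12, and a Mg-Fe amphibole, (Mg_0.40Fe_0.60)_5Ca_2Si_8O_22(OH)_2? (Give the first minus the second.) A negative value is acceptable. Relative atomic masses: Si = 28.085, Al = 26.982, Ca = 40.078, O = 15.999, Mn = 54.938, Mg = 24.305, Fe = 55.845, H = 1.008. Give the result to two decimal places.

M((Mn_0.33Fe_0.67)_3Al_2Si_3O_12) = 496.844 g/mol, so wt% Si = 84.255/496.844 × 100 = 16.96%.
M((Mg_0.40Fe_0.60)_5Ca_2Si_8O_22(OH)_2) = 906.973 g/mol, so wt% Si = 224.680/906.973 × 100 = 24.77%.
16.96 − 24.77 = -7.81 pp.

-7.81 percentage points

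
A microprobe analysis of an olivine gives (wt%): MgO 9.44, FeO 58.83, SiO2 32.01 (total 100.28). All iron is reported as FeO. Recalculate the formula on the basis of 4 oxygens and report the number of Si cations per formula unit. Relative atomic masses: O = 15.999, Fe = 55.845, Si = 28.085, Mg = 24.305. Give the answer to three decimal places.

1.006 Si apfu

MgO: 9.44/40.304 = 0.23422 mol → 0.23422 mol Mg, 0.23422 mol O.
FeO: 58.83/71.844 = 0.81886 mol → 0.81886 mol Fe, 0.81886 mol O.
SiO2: 32.01/60.083 = 0.53276 mol → 0.53276 mol Si, 1.06552 mol O.
Total oxygen = 2.11860 mol. Normalization factor = 4/2.11860 = 1.88804.
Si per 4 O = 0.53276 × 1.88804 = 1.006.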